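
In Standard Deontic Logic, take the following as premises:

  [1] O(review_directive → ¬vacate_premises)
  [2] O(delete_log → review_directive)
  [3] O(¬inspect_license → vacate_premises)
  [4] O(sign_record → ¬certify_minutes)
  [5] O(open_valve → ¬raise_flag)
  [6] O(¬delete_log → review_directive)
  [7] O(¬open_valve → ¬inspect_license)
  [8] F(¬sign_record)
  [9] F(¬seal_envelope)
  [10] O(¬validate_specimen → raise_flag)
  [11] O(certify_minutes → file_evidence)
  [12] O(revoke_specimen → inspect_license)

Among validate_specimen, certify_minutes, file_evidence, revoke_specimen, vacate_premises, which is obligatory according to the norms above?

By case analysis on delete_log: premise 2 gives O(delete_log → review_directive) and premise 6 gives O(¬delete_log → review_directive), so O(review_directive) either way.
Applying K to premise 1 (O(review_directive → ¬vacate_premises)) and O(review_directive) yields O(¬vacate_premises).
Premise 3, O(¬inspect_license → vacate_premises), contraposes to O(¬vacate_premises → inspect_license); with O(¬vacate_premises) we get O(inspect_license).
Premise 7 is O(¬open_valve → ¬inspect_license); contrapositively O(inspect_license → open_valve). Since O(inspect_license) holds, K gives O(open_valve).
Applying K to premise 5 (O(open_valve → ¬raise_flag)) and O(open_valve) yields O(¬raise_flag).
Premise 10 is O(¬validate_specimen → raise_flag); contrapositively O(¬raise_flag → validate_specimen). Since O(¬raise_flag) holds, K gives O(validate_specimen).
So O(validate_specimen) holds — validate_specimen is obligatory. None of the other listed options is made obligatory by any chain of premises.

validate_specimen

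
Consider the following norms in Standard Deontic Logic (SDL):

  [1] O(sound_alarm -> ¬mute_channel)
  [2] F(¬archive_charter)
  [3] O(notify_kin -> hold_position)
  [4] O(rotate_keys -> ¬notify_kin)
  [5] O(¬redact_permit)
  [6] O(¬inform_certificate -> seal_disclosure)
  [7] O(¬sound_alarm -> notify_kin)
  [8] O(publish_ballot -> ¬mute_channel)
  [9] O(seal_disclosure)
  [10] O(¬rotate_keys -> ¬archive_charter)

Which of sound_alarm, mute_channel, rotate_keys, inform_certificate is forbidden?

Premise 2 is F(¬archive_charter), i.e. O(archive_charter).
Premise 10 is O(¬rotate_keys -> ¬archive_charter); contrapositively O(archive_charter -> rotate_keys). Since O(archive_charter) holds, K gives O(rotate_keys).
Applying K to premise 4 (O(rotate_keys -> ¬notify_kin)) and O(rotate_keys) yields O(¬notify_kin).
The contrapositive of premise 7 (O(¬sound_alarm -> notify_kin)) is O(¬notify_kin -> sound_alarm), and O(¬notify_kin) is already established, so O(sound_alarm).
From O(sound_alarm) and premise 1, O(sound_alarm -> ¬mute_channel), we obtain O(¬mute_channel).
So O(¬mute_channel) holds, i.e. mute_channel is forbidden. None of the other listed options is forbidden under the premises.

mute_channel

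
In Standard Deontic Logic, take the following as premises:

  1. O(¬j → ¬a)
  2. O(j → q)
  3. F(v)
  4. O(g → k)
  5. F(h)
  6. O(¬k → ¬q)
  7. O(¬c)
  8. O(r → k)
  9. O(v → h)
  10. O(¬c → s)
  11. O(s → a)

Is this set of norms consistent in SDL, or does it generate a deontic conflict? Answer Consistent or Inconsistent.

Premise 9 is O(v → h), but O(v) is not derivable from the premises, so it does not yield O(h).
So O(h) is not derivable, and the apparent clash with O(¬h) does not arise.
A world satisfying every obligation exists (e.g. a=true, c=false, g=false, h=false, j=true, k=true, q=true, r=false, s=true, v=false); no atom is both obligatory and forbidden, so the set is consistent.

Consistent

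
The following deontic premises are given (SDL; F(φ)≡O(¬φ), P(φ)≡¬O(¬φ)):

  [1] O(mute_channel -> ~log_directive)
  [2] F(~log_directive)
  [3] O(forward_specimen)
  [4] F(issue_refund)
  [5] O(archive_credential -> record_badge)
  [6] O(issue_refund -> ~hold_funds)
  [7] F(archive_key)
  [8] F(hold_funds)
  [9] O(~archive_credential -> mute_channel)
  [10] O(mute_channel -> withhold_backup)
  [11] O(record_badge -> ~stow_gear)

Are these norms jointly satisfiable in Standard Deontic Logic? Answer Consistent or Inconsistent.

Consistent

Premise 6 is O(issue_refund -> ~hold_funds); even if O(~hold_funds) held, inferring O(issue_refund) would be affirming the consequent — invalid.
So O(issue_refund) is not derivable, and the apparent clash with O(~issue_refund) does not arise.
A world satisfying every obligation exists (e.g. archive_credential=true, archive_key=false, forward_specimen=true, hold_funds=false, issue_refund=false, log_directive=true, mute_channel=false, record_badge=true, stow_gear=false, withhold_backup=false); no atom is both obligatory and forbidden, so the set is consistent.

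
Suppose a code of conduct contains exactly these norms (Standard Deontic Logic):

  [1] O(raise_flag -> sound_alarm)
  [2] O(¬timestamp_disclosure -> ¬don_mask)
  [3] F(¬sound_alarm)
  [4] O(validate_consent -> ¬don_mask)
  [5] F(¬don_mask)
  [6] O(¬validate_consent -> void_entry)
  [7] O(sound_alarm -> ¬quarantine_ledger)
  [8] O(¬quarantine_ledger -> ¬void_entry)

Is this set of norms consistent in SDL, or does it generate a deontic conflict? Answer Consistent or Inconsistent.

Inconsistent

Premise 3, F(¬sound_alarm), is equivalent to O(sound_alarm).
Applying K to premise 7 (O(sound_alarm -> ¬quarantine_ledger)) and O(sound_alarm) yields O(¬quarantine_ledger).
With premise 8, O(¬quarantine_ledger -> ¬void_entry), the K-axiom yields O(¬void_entry).
The contrapositive of premise 6 (O(¬validate_consent -> void_entry)) is O(¬void_entry -> validate_consent), and O(¬void_entry) is already established, so O(validate_consent).
From O(validate_consent) and premise 4, O(validate_consent -> ¬don_mask), we obtain O(¬don_mask).
But premise 5, F(¬don_mask), means O(don_mask).
We now have both O(¬don_mask) and O(don_mask) — don_mask is simultaneously obligatory and forbidden, violating the D-axiom.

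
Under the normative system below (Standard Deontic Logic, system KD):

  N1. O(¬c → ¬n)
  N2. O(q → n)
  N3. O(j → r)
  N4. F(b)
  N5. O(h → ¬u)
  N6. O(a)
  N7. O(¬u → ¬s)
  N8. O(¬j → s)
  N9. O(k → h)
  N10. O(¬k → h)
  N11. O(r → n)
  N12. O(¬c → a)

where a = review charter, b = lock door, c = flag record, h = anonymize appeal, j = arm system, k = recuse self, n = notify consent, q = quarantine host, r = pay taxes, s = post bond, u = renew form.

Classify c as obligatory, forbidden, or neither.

By case analysis on k: premise 9 gives O(k → h) and premise 10 gives O(¬k → h), so O(h) either way.
Premise 5 is O(h → ¬u); since O(h), deontic closure gives O(¬u).
Applying K to premise 7 (O(¬u → ¬s)) and O(¬u) yields O(¬s).
The contrapositive of premise 8 (O(¬j → s)) is O(¬s → j), and O(¬s) is already established, so O(j).
Premise 3 is O(j → r); since O(j), deontic closure gives O(r).
Premise 11 is O(r → n); since O(r), deontic closure gives O(n).
Premise 1, O(¬c → ¬n), contraposes to O(n → c); with O(n) we get O(c).
Premises 2, 4, 6, 12 do not contribute to this derivation.
Hence c is obligatory.

Obligatory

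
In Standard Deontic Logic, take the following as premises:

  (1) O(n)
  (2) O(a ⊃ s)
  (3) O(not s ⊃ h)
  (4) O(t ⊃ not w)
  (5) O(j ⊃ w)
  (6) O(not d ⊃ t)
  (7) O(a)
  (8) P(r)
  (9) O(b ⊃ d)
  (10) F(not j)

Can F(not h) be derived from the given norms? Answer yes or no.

No

Premise 3 is O(not s ⊃ h), but O(not s) is not derivable from the premises, so it does not yield O(h).
No other premise forces O(h). An ideal world satisfying every premise can still have not h true, so F(not h) is not derivable.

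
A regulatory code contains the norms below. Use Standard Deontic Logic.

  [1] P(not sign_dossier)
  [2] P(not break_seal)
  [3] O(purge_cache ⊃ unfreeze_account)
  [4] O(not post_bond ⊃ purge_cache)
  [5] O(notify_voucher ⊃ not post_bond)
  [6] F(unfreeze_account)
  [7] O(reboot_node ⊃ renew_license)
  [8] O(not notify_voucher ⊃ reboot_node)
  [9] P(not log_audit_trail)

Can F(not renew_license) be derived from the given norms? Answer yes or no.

Yes

Premise 6 is F(unfreeze_account), i.e. O(not unfreeze_account).
Premise 3 is O(purge_cache ⊃ unfreeze_account); contrapositively O(not unfreeze_account ⊃ not purge_cache). Since O(not unfreeze_account) holds, K gives O(not purge_cache).
Premise 4 is O(not post_bond ⊃ purge_cache); contrapositively O(not purge_cache ⊃ post_bond). Since O(not purge_cache) holds, K gives O(post_bond).
Premise 5 is O(notify_voucher ⊃ not post_bond); contrapositively O(post_bond ⊃ not notify_voucher). Since O(post_bond) holds, K gives O(not notify_voucher).
From O(not notify_voucher) and premise 8, O(not notify_voucher ⊃ reboot_node), we obtain O(reboot_node).
Premise 7 is O(reboot_node ⊃ renew_license); since O(reboot_node), deontic closure gives O(renew_license).
Premises 1, 2, 9 do not contribute to this derivation.
So O(renew_license) holds, i.e. F(not renew_license). The claim follows.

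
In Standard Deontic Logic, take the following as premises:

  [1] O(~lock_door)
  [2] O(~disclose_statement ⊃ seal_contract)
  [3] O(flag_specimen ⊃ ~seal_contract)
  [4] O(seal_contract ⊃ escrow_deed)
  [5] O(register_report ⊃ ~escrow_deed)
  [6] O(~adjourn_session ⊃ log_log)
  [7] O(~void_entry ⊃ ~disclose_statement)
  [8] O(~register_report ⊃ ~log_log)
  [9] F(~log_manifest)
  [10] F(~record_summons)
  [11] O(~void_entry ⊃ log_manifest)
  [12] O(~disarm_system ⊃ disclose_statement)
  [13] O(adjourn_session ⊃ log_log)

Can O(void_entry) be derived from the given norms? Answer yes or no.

Yes

Premises 13 and 6 are O(adjourn_session ⊃ log_log) and O(~adjourn_session ⊃ log_log); every ideal world satisfies adjourn_session or ~adjourn_session, so in either case log_log holds — hence O(log_log).
The contrapositive of premise 8 (O(~register_report ⊃ ~log_log)) is O(log_log ⊃ register_report), and O(log_log) is already established, so O(register_report).
From O(register_report) and premise 5, O(register_report ⊃ ~escrow_deed), we obtain O(~escrow_deed).
Premise 4, O(seal_contract ⊃ escrow_deed), contraposes to O(~escrow_deed ⊃ ~seal_contract); with O(~escrow_deed) we get O(~seal_contract).
The contrapositive of premise 2 (O(~disclose_statement ⊃ seal_contract)) is O(~seal_contract ⊃ disclose_statement), and O(~seal_contract) is already established, so O(disclose_statement).
Premise 7 is O(~void_entry ⊃ ~disclose_statement); contrapositively O(disclose_statement ⊃ void_entry). Since O(disclose_statement) holds, K gives O(void_entry).
Premises 1, 3, 9, 10, 11, 12 do not contribute to this derivation.
So O(void_entry) follows.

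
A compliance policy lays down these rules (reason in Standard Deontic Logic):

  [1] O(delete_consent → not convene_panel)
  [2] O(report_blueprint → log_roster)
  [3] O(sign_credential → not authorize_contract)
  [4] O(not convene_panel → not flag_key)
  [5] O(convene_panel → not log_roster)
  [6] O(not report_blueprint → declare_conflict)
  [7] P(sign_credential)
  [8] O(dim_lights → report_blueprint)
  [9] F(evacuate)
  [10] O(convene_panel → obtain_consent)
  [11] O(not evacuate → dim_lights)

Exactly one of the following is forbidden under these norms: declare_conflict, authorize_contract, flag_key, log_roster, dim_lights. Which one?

flag_key

F(evacuate) at premise 9 means O(not evacuate).
With premise 11, O(not evacuate → dim_lights), the K-axiom yields O(dim_lights).
Applying K to premise 8 (O(dim_lights → report_blueprint)) and O(dim_lights) yields O(report_blueprint).
Applying K to premise 2 (O(report_blueprint → log_roster)) and O(report_blueprint) yields O(log_roster).
The contrapositive of premise 5 (O(convene_panel → not log_roster)) is O(log_roster → not convene_panel), and O(log_roster) is already established, so O(not convene_panel).
With premise 4, O(not convene_panel → not flag_key), the K-axiom yields O(not flag_key).
So O(not flag_key) holds, i.e. flag_key is forbidden. None of the other listed options is forbidden under the premises.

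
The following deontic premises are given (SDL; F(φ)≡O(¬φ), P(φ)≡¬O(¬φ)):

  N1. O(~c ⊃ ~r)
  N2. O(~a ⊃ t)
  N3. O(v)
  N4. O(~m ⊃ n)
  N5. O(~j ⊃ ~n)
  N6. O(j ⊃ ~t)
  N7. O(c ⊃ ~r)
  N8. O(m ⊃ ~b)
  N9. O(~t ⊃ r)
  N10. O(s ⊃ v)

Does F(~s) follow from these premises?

Premise 10 is O(s ⊃ v); even if O(v) held, inferring O(s) would be affirming the consequent — invalid.
No other premise forces O(s). An ideal world satisfying every premise can still have ~s true, so F(~s) is not derivable.

No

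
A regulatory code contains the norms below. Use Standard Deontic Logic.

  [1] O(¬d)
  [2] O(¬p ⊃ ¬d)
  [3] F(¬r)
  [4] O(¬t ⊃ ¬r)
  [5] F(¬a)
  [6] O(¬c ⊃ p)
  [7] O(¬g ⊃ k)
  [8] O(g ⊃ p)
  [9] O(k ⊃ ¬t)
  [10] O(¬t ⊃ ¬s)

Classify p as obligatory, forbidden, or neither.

Premise 3, F(¬r), is equivalent to O(r).
Premise 4 is O(¬t ⊃ ¬r); contrapositively O(r ⊃ t). Since O(r) holds, K gives O(t).
The contrapositive of premise 9 (O(k ⊃ ¬t)) is O(t ⊃ ¬k), and O(t) is already established, so O(¬k).
Premise 7, O(¬g ⊃ k), contraposes to O(¬k ⊃ g); with O(¬k) we get O(g).
From O(g) and premise 8, O(g ⊃ p), we obtain O(p).
Premises 1, 2, 5, 6, 10 do not contribute to this derivation.
Hence p is obligatory.

Obligatory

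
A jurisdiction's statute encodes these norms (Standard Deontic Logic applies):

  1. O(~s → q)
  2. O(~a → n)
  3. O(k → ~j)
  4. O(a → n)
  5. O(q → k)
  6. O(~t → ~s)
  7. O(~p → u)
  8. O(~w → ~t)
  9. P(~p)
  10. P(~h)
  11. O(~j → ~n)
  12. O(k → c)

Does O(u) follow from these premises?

Premise 7 is O(~p → u), but O(~p) is not derivable from the premises (the permission P(~p) asserts only ~O(p), not O(~p)), so it does not yield O(u).
No other premise forces O(u). An ideal world satisfying every premise can still have u false, so O(u) is not derivable.

No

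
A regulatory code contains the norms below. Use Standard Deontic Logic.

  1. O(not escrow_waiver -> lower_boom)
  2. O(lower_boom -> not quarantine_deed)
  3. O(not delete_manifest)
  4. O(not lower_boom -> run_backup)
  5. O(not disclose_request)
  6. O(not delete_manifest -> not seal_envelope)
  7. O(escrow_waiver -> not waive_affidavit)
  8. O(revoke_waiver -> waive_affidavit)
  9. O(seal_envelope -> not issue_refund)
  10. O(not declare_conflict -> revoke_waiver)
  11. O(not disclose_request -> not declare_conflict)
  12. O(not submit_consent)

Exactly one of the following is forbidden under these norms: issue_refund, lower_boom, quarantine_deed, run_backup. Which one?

quarantine_deed

From premise 5 we have O(not disclose_request).
From O(not disclose_request) and premise 11, O(not disclose_request -> not declare_conflict), we obtain O(not declare_conflict).
With premise 10, O(not declare_conflict -> revoke_waiver), the K-axiom yields O(revoke_waiver).
Premise 8 is O(revoke_waiver -> waive_affidavit); since O(revoke_waiver), deontic closure gives O(waive_affidavit).
Premise 7 is O(escrow_waiver -> not waive_affidavit); contrapositively O(waive_affidavit -> not escrow_waiver). Since O(waive_affidavit) holds, K gives O(not escrow_waiver).
Applying K to premise 1 (O(not escrow_waiver -> lower_boom)) and O(not escrow_waiver) yields O(lower_boom).
From O(lower_boom) and premise 2, O(lower_boom -> not quarantine_deed), we obtain O(not quarantine_deed).
So O(not quarantine_deed) holds, i.e. quarantine_deed is forbidden. None of the other listed options is forbidden under the premises.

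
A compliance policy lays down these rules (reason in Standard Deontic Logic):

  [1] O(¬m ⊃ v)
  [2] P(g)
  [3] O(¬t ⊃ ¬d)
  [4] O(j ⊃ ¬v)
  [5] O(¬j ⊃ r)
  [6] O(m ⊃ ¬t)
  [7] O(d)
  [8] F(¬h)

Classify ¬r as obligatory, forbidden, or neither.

Premise 7 states O(d) outright.
The contrapositive of premise 3 (O(¬t ⊃ ¬d)) is O(d ⊃ t), and O(d) is already established, so O(t).
Premise 6 is O(m ⊃ ¬t); contrapositively O(t ⊃ ¬m). Since O(t) holds, K gives O(¬m).
Premise 1 is O(¬m ⊃ v); since O(¬m), deontic closure gives O(v).
The contrapositive of premise 4 (O(j ⊃ ¬v)) is O(v ⊃ ¬j), and O(v) is already established, so O(¬j).
With premise 5, O(¬j ⊃ r), the K-axiom yields O(r).
Premises 2, 8 do not contribute to this derivation.
Thus O(r), which is F(¬r): ¬r is forbidden.

Forbidden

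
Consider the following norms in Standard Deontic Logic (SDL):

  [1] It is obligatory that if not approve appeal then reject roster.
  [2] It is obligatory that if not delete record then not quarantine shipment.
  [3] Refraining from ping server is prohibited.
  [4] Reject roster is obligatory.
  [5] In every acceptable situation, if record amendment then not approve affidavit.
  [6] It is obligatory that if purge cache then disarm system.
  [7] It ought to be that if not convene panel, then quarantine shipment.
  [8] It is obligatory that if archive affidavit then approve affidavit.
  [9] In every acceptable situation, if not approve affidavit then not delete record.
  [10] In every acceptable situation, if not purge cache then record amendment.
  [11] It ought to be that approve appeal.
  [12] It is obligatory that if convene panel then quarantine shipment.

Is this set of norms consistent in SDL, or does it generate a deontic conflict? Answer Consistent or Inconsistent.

Premise 1 is O(¬approve_appeal → reject_roster); even if O(reject_roster) held, inferring O(¬approve_appeal) would be affirming the consequent — invalid.
So O(¬approve_appeal) is not derivable, and the apparent clash with O(approve_appeal) does not arise.
A world satisfying every obligation exists (e.g. approve_affidavit=true, approve_appeal=true, archive_affidavit=false, convene_panel=false, delete_record=true, disarm_system=true, ping_server=true, purge_cache=true, quarantine_shipment=true, record_amendment=false, reject_roster=true); no atom is both obligatory and forbidden, so the set is consistent.

Consistent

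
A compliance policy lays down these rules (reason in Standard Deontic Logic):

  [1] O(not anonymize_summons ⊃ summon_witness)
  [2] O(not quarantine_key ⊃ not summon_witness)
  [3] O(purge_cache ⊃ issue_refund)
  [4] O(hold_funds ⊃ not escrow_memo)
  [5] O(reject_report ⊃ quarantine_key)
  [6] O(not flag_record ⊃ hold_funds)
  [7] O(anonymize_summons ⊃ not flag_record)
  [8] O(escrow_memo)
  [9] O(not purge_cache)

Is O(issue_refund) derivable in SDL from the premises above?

No

Premise 3 is O(purge_cache ⊃ issue_refund), but O(purge_cache) is not derivable from the premises, so it does not yield O(issue_refund).
No other premise forces O(issue_refund). An ideal world satisfying every premise can still have issue_refund false, so O(issue_refund) is not derivable.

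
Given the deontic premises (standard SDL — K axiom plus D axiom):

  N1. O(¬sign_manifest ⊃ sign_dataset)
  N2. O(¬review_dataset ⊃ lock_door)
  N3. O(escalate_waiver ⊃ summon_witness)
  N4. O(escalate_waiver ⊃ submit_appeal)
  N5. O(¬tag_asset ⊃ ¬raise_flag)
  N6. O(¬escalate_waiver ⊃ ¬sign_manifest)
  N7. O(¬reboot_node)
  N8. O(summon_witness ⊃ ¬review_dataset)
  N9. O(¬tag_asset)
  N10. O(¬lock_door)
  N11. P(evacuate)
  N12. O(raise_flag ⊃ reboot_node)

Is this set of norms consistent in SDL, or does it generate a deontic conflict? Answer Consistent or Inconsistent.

Premise 12 is O(raise_flag ⊃ reboot_node), but O(raise_flag) is not derivable from the premises, so it does not yield O(reboot_node).
So O(reboot_node) is not derivable, and the apparent clash with O(¬reboot_node) does not arise.
A world satisfying every obligation exists (e.g. escalate_waiver=false, evacuate=false, lock_door=false, raise_flag=false, reboot_node=false, review_dataset=true, sign_dataset=true, sign_manifest=false, submit_appeal=false, summon_witness=false, tag_asset=false); no atom is both obligatory and forbidden, so the set is consistent.

Consistent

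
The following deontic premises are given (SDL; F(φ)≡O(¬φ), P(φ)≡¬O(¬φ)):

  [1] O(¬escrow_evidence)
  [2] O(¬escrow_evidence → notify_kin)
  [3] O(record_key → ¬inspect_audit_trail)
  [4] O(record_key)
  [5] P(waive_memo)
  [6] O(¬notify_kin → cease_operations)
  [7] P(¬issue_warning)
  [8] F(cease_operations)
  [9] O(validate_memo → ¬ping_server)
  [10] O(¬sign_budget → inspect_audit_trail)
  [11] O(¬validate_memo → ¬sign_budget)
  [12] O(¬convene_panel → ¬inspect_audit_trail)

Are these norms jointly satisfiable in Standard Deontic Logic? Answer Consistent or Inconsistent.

Premise 6 is O(¬notify_kin → cease_operations), but O(¬notify_kin) is not derivable from the premises, so it does not yield O(cease_operations).
So O(cease_operations) is not derivable, and the apparent clash with O(¬cease_operations) does not arise.
A world satisfying every obligation exists (e.g. cease_operations=false, convene_panel=false, escrow_evidence=false, inspect_audit_trail=false, issue_warning=false, notify_kin=true, ping_server=false, record_key=true, sign_budget=true, validate_memo=true, waive_memo=false); no atom is both obligatory and forbidden, so the set is consistent.

Consistent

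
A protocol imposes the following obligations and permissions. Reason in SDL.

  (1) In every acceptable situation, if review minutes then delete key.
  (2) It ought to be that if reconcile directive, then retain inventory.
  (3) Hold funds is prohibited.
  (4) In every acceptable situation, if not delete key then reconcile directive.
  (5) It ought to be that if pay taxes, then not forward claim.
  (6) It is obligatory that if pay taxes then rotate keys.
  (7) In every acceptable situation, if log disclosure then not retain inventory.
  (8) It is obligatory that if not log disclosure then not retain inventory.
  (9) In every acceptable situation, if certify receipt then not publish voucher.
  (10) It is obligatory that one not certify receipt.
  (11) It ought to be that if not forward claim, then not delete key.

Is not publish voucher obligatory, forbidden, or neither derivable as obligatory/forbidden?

Neither

Premise 9 is O(certify_receipt → ¬publish_voucher), but O(certify_receipt) is not derivable from the premises, so it does not yield O(¬publish_voucher).
No premise or chain of K-axiom applications forces O(¬publish_voucher), and none forces O(publish_voucher). So ¬publish_voucher is neither obligatory nor forbidden under these norms.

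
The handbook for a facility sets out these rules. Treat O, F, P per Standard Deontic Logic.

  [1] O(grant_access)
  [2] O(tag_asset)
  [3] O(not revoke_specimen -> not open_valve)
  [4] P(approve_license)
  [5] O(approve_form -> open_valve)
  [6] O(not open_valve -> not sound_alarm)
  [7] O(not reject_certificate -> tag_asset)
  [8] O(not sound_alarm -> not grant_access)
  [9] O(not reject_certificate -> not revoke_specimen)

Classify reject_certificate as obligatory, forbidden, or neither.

From premise 1 we have O(grant_access).
The contrapositive of premise 8 (O(not sound_alarm -> not grant_access)) is O(grant_access -> sound_alarm), and O(grant_access) is already established, so O(sound_alarm).
Premise 6, O(not open_valve -> not sound_alarm), contraposes to O(sound_alarm -> open_valve); with O(sound_alarm) we get O(open_valve).
Premise 3 is O(not revoke_specimen -> not open_valve); contrapositively O(open_valve -> revoke_specimen). Since O(open_valve) holds, K gives O(revoke_specimen).
The contrapositive of premise 9 (O(not reject_certificate -> not revoke_specimen)) is O(revoke_specimen -> reject_certificate), and O(revoke_specimen) is already established, so O(reject_certificate).
Premises 2, 4, 5, 7 do not contribute to this derivation.
Hence reject_certificate is obligatory.

Obligatory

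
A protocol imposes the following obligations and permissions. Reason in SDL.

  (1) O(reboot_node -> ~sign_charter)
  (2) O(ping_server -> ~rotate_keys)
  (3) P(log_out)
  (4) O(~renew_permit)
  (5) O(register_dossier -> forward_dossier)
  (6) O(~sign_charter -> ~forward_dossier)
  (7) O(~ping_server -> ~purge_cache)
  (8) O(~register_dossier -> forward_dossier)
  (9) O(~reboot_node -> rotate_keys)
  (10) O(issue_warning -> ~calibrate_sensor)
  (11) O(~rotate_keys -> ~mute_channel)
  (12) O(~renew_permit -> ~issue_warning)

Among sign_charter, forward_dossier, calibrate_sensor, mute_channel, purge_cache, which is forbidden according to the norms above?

purge_cache

Premises 8 and 5 cover both cases: O(~register_dossier -> forward_dossier) and O(register_dossier -> forward_dossier). Since ~register_dossier ∨ register_dossier is a tautology, O(forward_dossier) follows.
Premise 6, O(~sign_charter -> ~forward_dossier), contraposes to O(forward_dossier -> sign_charter); with O(forward_dossier) we get O(sign_charter).
Premise 1 is O(reboot_node -> ~sign_charter); contrapositively O(sign_charter -> ~reboot_node). Since O(sign_charter) holds, K gives O(~reboot_node).
Premise 9 is O(~reboot_node -> rotate_keys); since O(~reboot_node), deontic closure gives O(rotate_keys).
The contrapositive of premise 2 (O(ping_server -> ~rotate_keys)) is O(rotate_keys -> ~ping_server), and O(rotate_keys) is already established, so O(~ping_server).
Applying K to premise 7 (O(~ping_server -> ~purge_cache)) and O(~ping_server) yields O(~purge_cache).
So O(~purge_cache) holds, i.e. purge_cache is forbidden. None of the other listed options is forbidden under the premises.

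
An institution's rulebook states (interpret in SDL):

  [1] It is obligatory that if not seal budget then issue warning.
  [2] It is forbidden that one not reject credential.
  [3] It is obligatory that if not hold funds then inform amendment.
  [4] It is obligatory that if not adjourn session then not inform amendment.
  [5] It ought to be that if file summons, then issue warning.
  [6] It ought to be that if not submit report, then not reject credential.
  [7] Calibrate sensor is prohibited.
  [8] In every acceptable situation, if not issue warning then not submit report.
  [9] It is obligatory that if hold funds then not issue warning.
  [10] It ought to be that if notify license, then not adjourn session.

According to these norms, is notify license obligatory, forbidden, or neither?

Forbidden

F(¬reject_credential) at premise 2 means O(reject_credential).
The contrapositive of premise 6 (O(¬submit_report → ¬reject_credential)) is O(reject_credential → submit_report), and O(reject_credential) is already established, so O(submit_report).
Premise 8 is O(¬issue_warning → ¬submit_report); contrapositively O(submit_report → issue_warning). Since O(submit_report) holds, K gives O(issue_warning).
The contrapositive of premise 9 (O(hold_funds → ¬issue_warning)) is O(issue_warning → ¬hold_funds), and O(issue_warning) is already established, so O(¬hold_funds).
Premise 3 is O(¬hold_funds → inform_amendment); since O(¬hold_funds), deontic closure gives O(inform_amendment).
Premise 4 is O(¬adjourn_session → ¬inform_amendment); contrapositively O(inform_amendment → adjourn_session). Since O(inform_amendment) holds, K gives O(adjourn_session).
Premise 10 is O(notify_license → ¬adjourn_session); contrapositively O(adjourn_session → ¬notify_license). Since O(adjourn_session) holds, K gives O(¬notify_license).
Premises 1, 5, 7 do not contribute to this derivation.
Thus O(¬notify_license), which is F(notify_license): notify_license is forbidden.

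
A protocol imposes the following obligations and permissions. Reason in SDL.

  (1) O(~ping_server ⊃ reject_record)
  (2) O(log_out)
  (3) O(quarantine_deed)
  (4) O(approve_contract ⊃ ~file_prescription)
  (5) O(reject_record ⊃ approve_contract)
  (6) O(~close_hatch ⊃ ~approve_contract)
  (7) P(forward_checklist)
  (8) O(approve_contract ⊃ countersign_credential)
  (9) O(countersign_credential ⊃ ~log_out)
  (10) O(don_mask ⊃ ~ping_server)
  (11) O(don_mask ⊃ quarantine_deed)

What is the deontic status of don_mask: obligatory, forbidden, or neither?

Premise 2 gives O(log_out).
Premise 9, O(countersign_credential ⊃ ~log_out), contraposes to O(log_out ⊃ ~countersign_credential); with O(log_out) we get O(~countersign_credential).
Premise 8, O(approve_contract ⊃ countersign_credential), contraposes to O(~countersign_credential ⊃ ~approve_contract); with O(~countersign_credential) we get O(~approve_contract).
The contrapositive of premise 5 (O(reject_record ⊃ approve_contract)) is O(~approve_contract ⊃ ~reject_record), and O(~approve_contract) is already established, so O(~reject_record).
The contrapositive of premise 1 (O(~ping_server ⊃ reject_record)) is O(~reject_record ⊃ ping_server), and O(~reject_record) is already established, so O(ping_server).
Premise 10 is O(don_mask ⊃ ~ping_server); contrapositively O(ping_server ⊃ ~don_mask). Since O(ping_server) holds, K gives O(~don_mask).
Premises 3, 4, 6, 7, 11 do not contribute to this derivation.
Thus O(~don_mask), which is F(don_mask): don_mask is forbidden.

Forbidden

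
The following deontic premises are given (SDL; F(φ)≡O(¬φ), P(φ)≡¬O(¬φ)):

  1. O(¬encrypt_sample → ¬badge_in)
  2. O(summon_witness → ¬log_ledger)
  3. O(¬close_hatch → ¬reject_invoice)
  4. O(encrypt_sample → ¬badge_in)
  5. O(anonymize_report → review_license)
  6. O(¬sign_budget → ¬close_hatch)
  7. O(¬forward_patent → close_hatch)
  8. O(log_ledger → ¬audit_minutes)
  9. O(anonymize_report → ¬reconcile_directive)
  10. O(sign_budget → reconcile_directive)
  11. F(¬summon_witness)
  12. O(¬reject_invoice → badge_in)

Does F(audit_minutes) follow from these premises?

No

Premise 8 is O(log_ledger → ¬audit_minutes), but O(log_ledger) is not derivable from the premises, so it does not yield O(¬audit_minutes).
No other premise forces O(¬audit_minutes). An ideal world satisfying every premise can still have audit_minutes true, so F(audit_minutes) is not derivable.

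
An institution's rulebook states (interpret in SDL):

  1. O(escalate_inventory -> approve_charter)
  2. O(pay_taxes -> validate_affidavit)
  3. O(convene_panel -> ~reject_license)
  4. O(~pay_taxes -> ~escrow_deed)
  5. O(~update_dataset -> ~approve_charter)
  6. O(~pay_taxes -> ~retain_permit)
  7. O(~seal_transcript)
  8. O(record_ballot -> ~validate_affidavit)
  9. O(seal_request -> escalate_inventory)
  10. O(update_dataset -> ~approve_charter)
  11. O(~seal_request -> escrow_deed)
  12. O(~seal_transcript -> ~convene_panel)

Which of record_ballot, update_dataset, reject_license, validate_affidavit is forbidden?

Premises 10 and 5 cover both cases: O(update_dataset -> ~approve_charter) and O(~update_dataset -> ~approve_charter). Since update_dataset ∨ ~update_dataset is a tautology, O(~approve_charter) follows.
Premise 1, O(escalate_inventory -> approve_charter), contraposes to O(~approve_charter -> ~escalate_inventory); with O(~approve_charter) we get O(~escalate_inventory).
Premise 9 is O(seal_request -> escalate_inventory); contrapositively O(~escalate_inventory -> ~seal_request). Since O(~escalate_inventory) holds, K gives O(~seal_request).
Applying K to premise 11 (O(~seal_request -> escrow_deed)) and O(~seal_request) yields O(escrow_deed).
The contrapositive of premise 4 (O(~pay_taxes -> ~escrow_deed)) is O(escrow_deed -> pay_taxes), and O(escrow_deed) is already established, so O(pay_taxes).
With premise 2, O(pay_taxes -> validate_affidavit), the K-axiom yields O(validate_affidavit).
The contrapositive of premise 8 (O(record_ballot -> ~validate_affidavit)) is O(validate_affidavit -> ~record_ballot), and O(validate_affidavit) is already established, so O(~record_ballot).
So O(~record_ballot) holds, i.e. record_ballot is forbidden. None of the other listed options is forbidden under the premises.

record_ballot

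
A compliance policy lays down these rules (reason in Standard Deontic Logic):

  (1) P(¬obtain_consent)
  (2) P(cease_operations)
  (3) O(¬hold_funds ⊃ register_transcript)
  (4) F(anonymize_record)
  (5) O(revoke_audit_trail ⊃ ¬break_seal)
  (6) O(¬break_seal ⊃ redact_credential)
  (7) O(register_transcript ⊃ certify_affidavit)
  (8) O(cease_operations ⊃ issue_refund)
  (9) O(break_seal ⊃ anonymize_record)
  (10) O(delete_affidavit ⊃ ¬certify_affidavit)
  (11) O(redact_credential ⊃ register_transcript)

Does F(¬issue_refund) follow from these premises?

Premise 8 is O(cease_operations ⊃ issue_refund), but O(cease_operations) is not derivable from the premises (the permission P(cease_operations) asserts only ¬O(¬cease_operations), not O(cease_operations)), so it does not yield O(issue_refund).
No other premise forces O(issue_refund). An ideal world satisfying every premise can still have ¬issue_refund true, so F(¬issue_refund) is not derivable.

No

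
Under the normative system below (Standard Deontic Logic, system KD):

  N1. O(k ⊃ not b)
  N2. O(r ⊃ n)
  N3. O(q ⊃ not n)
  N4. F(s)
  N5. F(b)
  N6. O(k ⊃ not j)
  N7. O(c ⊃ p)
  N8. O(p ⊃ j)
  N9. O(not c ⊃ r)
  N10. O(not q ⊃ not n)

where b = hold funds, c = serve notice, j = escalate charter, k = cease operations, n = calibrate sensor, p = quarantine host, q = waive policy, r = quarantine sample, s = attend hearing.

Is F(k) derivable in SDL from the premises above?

Yes

Premises 10 and 3 are O(not q ⊃ not n) and O(q ⊃ not n); every ideal world satisfies not q or q, so in either case not n holds — hence O(not n).
Premise 2 is O(r ⊃ n); contrapositively O(not n ⊃ not r). Since O(not n) holds, K gives O(not r).
The contrapositive of premise 9 (O(not c ⊃ r)) is O(not r ⊃ c), and O(not r) is already established, so O(c).
Premise 7 is O(c ⊃ p); since O(c), deontic closure gives O(p).
Applying K to premise 8 (O(p ⊃ j)) and O(p) yields O(j).
The contrapositive of premise 6 (O(k ⊃ not j)) is O(j ⊃ not k), and O(j) is already established, so O(not k).
Premises 1, 4, 5 do not contribute to this derivation.
So O(not k) holds, i.e. F(k). The claim follows.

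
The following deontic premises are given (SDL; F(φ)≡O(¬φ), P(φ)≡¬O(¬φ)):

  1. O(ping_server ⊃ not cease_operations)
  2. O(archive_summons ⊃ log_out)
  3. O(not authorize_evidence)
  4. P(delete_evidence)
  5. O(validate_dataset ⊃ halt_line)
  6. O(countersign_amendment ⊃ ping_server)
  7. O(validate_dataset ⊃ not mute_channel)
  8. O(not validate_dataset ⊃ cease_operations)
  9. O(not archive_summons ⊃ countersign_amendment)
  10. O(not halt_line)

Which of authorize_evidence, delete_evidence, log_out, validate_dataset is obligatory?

Premise 10 states O(not halt_line) outright.
The contrapositive of premise 5 (O(validate_dataset ⊃ halt_line)) is O(not halt_line ⊃ not validate_dataset), and O(not halt_line) is already established, so O(not validate_dataset).
From O(not validate_dataset) and premise 8, O(not validate_dataset ⊃ cease_operations), we obtain O(cease_operations).
Premise 1 is O(ping_server ⊃ not cease_operations); contrapositively O(cease_operations ⊃ not ping_server). Since O(cease_operations) holds, K gives O(not ping_server).
Premise 6 is O(countersign_amendment ⊃ ping_server); contrapositively O(not ping_server ⊃ not countersign_amendment). Since O(not ping_server) holds, K gives O(not countersign_amendment).
Premise 9, O(not archive_summons ⊃ countersign_amendment), contraposes to O(not countersign_amendment ⊃ archive_summons); with O(not countersign_amendment) we get O(archive_summons).
Applying K to premise 2 (O(archive_summons ⊃ log_out)) and O(archive_summons) yields O(log_out).
So O(log_out) holds — log_out is obligatory. None of the other listed options is made obligatory by any chain of premises.

log_out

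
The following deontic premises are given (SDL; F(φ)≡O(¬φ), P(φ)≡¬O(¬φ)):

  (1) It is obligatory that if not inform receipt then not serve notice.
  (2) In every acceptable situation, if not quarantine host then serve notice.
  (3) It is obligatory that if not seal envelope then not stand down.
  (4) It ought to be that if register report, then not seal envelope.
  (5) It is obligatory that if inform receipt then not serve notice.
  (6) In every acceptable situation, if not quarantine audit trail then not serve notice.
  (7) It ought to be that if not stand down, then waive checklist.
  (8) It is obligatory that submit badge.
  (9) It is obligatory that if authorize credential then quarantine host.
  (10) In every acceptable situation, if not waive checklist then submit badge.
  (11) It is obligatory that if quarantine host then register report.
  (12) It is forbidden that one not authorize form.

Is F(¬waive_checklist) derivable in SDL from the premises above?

Premises 5 and 1 cover both cases: O(inform_receipt → ¬serve_notice) and O(¬inform_receipt → ¬serve_notice). Since inform_receipt ∨ ¬inform_receipt is a tautology, O(¬serve_notice) follows.
Premise 2, O(¬quarantine_host → serve_notice), contraposes to O(¬serve_notice → quarantine_host); with O(¬serve_notice) we get O(quarantine_host).
Applying K to premise 11 (O(quarantine_host → register_report)) and O(quarantine_host) yields O(register_report).
Applying K to premise 4 (O(register_report → ¬seal_envelope)) and O(register_report) yields O(¬seal_envelope).
Premise 3 is O(¬seal_envelope → ¬stand_down); since O(¬seal_envelope), deontic closure gives O(¬stand_down).
With premise 7, O(¬stand_down → waive_checklist), the K-axiom yields O(waive_checklist).
Premises 6, 8, 9, 10, 12 do not contribute to this derivation.
So O(waive_checklist) holds, i.e. F(¬waive_checklist). The claim follows.

Yes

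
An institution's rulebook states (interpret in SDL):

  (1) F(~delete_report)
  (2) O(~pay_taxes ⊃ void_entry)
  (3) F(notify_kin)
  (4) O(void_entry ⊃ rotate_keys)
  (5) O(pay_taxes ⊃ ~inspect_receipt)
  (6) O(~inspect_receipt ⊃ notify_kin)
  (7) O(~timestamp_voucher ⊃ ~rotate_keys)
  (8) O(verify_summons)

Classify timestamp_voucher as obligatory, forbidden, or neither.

Obligatory

F(notify_kin) at premise 3 means O(~notify_kin).
The contrapositive of premise 6 (O(~inspect_receipt ⊃ notify_kin)) is O(~notify_kin ⊃ inspect_receipt), and O(~notify_kin) is already established, so O(inspect_receipt).
Premise 5 is O(pay_taxes ⊃ ~inspect_receipt); contrapositively O(inspect_receipt ⊃ ~pay_taxes). Since O(inspect_receipt) holds, K gives O(~pay_taxes).
Applying K to premise 2 (O(~pay_taxes ⊃ void_entry)) and O(~pay_taxes) yields O(void_entry).
From O(void_entry) and premise 4, O(void_entry ⊃ rotate_keys), we obtain O(rotate_keys).
Premise 7, O(~timestamp_voucher ⊃ ~rotate_keys), contraposes to O(rotate_keys ⊃ timestamp_voucher); with O(rotate_keys) we get O(timestamp_voucher).
Premises 1, 8 do not contribute to this derivation.
Hence timestamp_voucher is obligatory.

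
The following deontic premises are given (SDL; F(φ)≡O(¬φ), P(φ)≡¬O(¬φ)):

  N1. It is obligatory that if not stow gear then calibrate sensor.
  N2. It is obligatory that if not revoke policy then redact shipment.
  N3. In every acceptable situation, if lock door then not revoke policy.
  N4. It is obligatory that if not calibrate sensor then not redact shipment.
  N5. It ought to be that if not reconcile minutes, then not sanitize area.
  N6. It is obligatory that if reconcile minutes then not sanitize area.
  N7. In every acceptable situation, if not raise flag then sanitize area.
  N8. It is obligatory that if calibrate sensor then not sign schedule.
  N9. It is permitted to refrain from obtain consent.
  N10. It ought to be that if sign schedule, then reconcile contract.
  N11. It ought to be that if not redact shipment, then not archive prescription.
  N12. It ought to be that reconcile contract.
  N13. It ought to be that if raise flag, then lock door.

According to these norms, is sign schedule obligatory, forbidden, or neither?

By case analysis on reconcile_minutes: premise 6 gives O(reconcile_minutes → ¬sanitize_area) and premise 5 gives O(¬reconcile_minutes → ¬sanitize_area), so O(¬sanitize_area) either way.
Premise 7 is O(¬raise_flag → sanitize_area); contrapositively O(¬sanitize_area → raise_flag). Since O(¬sanitize_area) holds, K gives O(raise_flag).
From O(raise_flag) and premise 13, O(raise_flag → lock_door), we obtain O(lock_door).
From O(lock_door) and premise 3, O(lock_door → ¬revoke_policy), we obtain O(¬revoke_policy).
Applying K to premise 2 (O(¬revoke_policy → redact_shipment)) and O(¬revoke_policy) yields O(redact_shipment).
Premise 4 is O(¬calibrate_sensor → ¬redact_shipment); contrapositively O(redact_shipment → calibrate_sensor). Since O(redact_shipment) holds, K gives O(calibrate_sensor).
With premise 8, O(calibrate_sensor → ¬sign_schedule), the K-axiom yields O(¬sign_schedule).
Premises 1, 9, 10, 11, 12 do not contribute to this derivation.
Thus O(¬sign_schedule), which is F(sign_schedule): sign_schedule is forbidden.

Forbidden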